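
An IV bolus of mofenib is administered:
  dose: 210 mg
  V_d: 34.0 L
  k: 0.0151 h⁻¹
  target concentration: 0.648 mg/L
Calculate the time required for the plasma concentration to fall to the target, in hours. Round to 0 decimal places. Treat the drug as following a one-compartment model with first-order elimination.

149 h

C₀ = Dose / Vd = 210.0 / 34.0 = 6.176 mg/L
t = ln(C₀ / C) / k = ln(6.176 / 0.648) / 0.01510
  = ln(9.531) / 0.01510 = 2.255 / 0.01510 = 149.3 h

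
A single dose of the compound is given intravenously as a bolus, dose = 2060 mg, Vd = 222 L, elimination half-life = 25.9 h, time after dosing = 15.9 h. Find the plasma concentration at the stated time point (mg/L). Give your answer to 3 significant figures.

6.06 mg/L

C₀ = Dose / Vd = 2060 / 222 = 9.279 mg/L
k = ln2 / t½ = 0.693147 / 25.9 = 0.02676 h⁻¹
C = C₀ · e^(−k·t) = 9.279 × e^(−0.02676 × 15.9)
  = 9.279 × 0.6535 = 6.064 mg/L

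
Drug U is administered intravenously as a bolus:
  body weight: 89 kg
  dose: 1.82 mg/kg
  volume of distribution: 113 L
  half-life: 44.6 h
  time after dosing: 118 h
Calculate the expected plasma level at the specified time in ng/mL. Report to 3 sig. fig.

229 ng/mL

Total dose = 1.82 × 89 = 162.0 mg
C₀ = Dose / Vd = 162.0 / 113 = 1.434 mg/L
k = ln2 / t½ = 0.693147 / 44.6 = 0.01554 h⁻¹
C = C₀ · e^(−k·t) = 1.434 × e^(−0.01554 × 118)
  = 1.434 × 0.1598 = 0.2292 mg/L
Convert: 0.2292 mg/L × 1000 = 229.2 ng/mL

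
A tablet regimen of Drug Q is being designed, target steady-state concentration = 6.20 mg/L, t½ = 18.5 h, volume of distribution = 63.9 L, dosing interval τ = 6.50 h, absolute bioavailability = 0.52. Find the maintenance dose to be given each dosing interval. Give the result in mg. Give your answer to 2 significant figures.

k = ln2 / t½ = 0.693147 / 18.5 = 0.03747 h⁻¹
CL = k × Vd = 0.03747 × 63.9 = 2.394 L/h
At steady state, F × (Dose/τ) = Css × CL.
Dose = Css × CL × τ / F = 6.20 × 2.394 × 6.50 / 0.52 = 185.5 mg

190 mg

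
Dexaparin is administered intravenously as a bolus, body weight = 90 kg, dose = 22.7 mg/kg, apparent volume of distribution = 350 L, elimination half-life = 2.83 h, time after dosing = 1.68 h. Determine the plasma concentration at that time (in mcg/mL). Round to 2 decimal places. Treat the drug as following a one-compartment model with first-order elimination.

3.87 mcg/mL

Total dose = 22.7 × 90 = 2043 mg
C₀ = Dose / Vd = 2043 / 350 = 5.837 mg/L
k = ln2 / t½ = 0.693147 / 2.83 = 0.2449 h⁻¹
C = C₀ · e^(−k·t) = 5.837 × e^(−0.2449 × 1.68)
  = 5.837 × 0.6627 = 3.868 mg/L
(3.868 mg/L = 3.868 mcg/mL)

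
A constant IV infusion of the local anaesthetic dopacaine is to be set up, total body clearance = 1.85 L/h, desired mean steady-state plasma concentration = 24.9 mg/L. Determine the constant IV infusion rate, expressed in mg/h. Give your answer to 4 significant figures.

At steady state, infusion rate R₀ = Css × CL = 24.9 × 1.850 = 46.07 mg/h

46.07 mg/h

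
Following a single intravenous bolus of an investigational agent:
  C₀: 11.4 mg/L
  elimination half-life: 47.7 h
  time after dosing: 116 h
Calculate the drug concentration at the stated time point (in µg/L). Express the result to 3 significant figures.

k = ln2 / t½ = 0.693147 / 47.7 = 0.01453 h⁻¹
C = C₀ · e^(−k·t) = 11.40 × e^(−0.01453 × 116)
  = 11.40 × 0.1854 = 2.114 mg/L
Convert: 2.114 mg/L × 1000 = 2114 µg/L

2110 µg/L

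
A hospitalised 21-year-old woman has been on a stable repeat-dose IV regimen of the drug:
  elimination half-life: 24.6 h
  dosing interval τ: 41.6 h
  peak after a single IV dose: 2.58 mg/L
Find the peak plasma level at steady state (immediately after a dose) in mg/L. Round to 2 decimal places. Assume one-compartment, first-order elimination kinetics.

k = ln2 / t½ = 0.693147 / 24.6 = 0.02818 h⁻¹
e^(−kτ) = e^(−0.02818 × 41.6) = 0.3097
Accumulation ratio R = 1 / (1 − e^(−kτ)) = 1 / (1 − 0.3097) = 1.449
Steady-state peak = C₀ × R = 2.58 × 1.449 = 3.738 mg/L

3.74 mg/L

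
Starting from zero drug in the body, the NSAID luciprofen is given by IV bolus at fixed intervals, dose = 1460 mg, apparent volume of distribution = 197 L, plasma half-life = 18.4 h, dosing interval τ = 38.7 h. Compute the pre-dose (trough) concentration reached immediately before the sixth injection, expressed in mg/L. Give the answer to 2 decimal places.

C₀ per dose = Dose / Vd = 1460 / 197 = 7.411 mg/L
k = ln2 / t½ = 0.693147 / 18.4 = 0.03767 h⁻¹
Fraction remaining after one interval: r = e^(−kτ) = e^(−0.03767 × 38.7) = 0.2327
Before dose 6, 5 doses have been given (aged 1τ, 2τ, 3τ, 4τ, 5τ).
C_trough = C₀ × (r + r² + … + r^5) = C₀ × r(1−r^5)/(1−r)
        = 7.411 × 0.2327 × (1 − 0.0006823) / (1 − 0.2327) = 2.246 mg/L

2.25 mg/L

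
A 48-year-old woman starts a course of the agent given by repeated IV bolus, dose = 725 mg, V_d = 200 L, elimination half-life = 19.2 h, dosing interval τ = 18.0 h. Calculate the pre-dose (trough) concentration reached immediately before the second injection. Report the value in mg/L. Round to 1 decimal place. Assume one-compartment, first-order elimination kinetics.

C₀ per dose = Dose / Vd = 725 / 200 = 3.625 mg/L
k = ln2 / t½ = 0.693147 / 19.2 = 0.03610 h⁻¹
Fraction remaining after one interval: r = e^(−kτ) = e^(−0.03610 × 18.0) = 0.5222
Before dose 2, 1 dose has been given (aged 1τ).
C_trough = C₀ × r = 3.625 × 0.5222 = 1.893 mg/L

1.9 mg/L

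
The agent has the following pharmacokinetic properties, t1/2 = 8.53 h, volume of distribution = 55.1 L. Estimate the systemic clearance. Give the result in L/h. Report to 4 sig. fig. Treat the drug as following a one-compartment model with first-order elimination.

k = ln2 / t½ = 0.693147 / 8.53 = 0.08126 h⁻¹
CL = k × Vd = 0.08126 × 55.1 = 4.477 L/h

4.477 L/h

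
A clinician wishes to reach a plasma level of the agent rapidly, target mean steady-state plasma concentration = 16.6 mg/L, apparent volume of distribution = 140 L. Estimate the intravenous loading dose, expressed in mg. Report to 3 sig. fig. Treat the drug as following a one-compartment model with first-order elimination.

2320 mg

LD = Css × Vd = 16.6 × 140 = 2324 mg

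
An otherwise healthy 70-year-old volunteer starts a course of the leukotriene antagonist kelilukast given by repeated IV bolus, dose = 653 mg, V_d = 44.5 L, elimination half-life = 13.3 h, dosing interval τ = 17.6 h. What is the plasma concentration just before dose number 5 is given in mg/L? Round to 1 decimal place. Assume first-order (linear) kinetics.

C₀ per dose = Dose / Vd = 653 / 44.5 = 14.67 mg/L
k = ln2 / t½ = 0.693147 / 13.3 = 0.05212 h⁻¹
Fraction remaining after one interval: r = e^(−kτ) = e^(−0.05212 × 17.6) = 0.3996
Before dose 5, 4 doses have been given (aged 1τ, 2τ, 3τ, 4τ).
C_trough = C₀ × (r + r² + … + r^4) = C₀ × r(1−r^4)/(1−r)
        = 14.67 × 0.3996 × (1 − 0.02550) / (1 − 0.3996) = 9.515 mg/L

9.5 mg/L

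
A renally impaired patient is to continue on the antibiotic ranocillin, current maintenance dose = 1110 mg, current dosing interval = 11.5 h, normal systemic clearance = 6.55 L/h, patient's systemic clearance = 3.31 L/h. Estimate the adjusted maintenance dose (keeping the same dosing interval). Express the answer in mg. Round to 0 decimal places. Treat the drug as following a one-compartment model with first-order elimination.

561 mg

To keep the same average steady-state level, dosing rate must scale with clearance.
CL ratio = 3.31 / 6.55 = 0.5053
New dose (same interval) = 1110 × 0.5053 = 560.9 mg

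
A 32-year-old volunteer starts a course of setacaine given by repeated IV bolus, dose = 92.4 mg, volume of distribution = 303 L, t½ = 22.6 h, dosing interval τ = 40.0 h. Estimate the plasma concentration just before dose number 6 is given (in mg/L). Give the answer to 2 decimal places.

C₀ per dose = Dose / Vd = 92.4 / 303 = 0.3050 mg/L
k = ln2 / t½ = 0.693147 / 22.6 = 0.03067 h⁻¹
Fraction remaining after one interval: r = e^(−kτ) = e^(−0.03067 × 40.0) = 0.2932
Before dose 6, 5 doses have been given (aged 1τ, 2τ, 3τ, 4τ, 5τ).
C_trough = C₀ × (r + r² + … + r^5) = C₀ × r(1−r^5)/(1−r)
        = 0.3050 × 0.2932 × (1 − 0.002167) / (1 − 0.2932) = 0.1262 mg/L

0.13 mg/L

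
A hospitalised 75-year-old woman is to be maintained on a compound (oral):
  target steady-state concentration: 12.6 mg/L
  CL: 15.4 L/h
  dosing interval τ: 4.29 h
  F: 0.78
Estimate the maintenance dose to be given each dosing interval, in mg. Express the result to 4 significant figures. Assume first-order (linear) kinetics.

At steady state, F × (Dose/τ) = Css × CL.
Dose = Css × CL × τ / F = 12.6 × 15.40 × 4.29 / 0.78 = 1067 mg

1067 mg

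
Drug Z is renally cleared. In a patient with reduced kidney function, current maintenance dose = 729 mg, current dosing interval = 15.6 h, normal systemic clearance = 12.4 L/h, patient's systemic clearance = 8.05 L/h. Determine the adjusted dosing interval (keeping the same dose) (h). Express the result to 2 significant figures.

24 h

To keep the same average steady-state level, dosing rate must scale with clearance.
CL ratio = 8.05 / 12.4 = 0.6492
New interval (same dose) = 15.6 / 0.6492 = 24.03 h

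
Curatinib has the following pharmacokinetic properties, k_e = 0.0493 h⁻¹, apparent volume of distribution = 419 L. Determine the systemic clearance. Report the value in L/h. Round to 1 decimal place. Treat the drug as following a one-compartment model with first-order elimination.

20.7 L/h

CL = k × Vd = 0.0493 × 419 = 20.66 L/h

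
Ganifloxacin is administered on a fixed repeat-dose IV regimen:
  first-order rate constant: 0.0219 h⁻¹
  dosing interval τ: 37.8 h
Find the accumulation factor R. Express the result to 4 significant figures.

1.776

e^(−kτ) = e^(−0.02190 × 37.8) = 0.4370
Accumulation ratio R = 1 / (1 − e^(−kτ)) = 1 / (1 − 0.4370) = 1.776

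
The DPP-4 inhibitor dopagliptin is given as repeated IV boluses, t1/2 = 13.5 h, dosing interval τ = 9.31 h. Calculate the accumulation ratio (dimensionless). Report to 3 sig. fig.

2.63

k = ln2 / t½ = 0.693147 / 13.5 = 0.05134 h⁻¹
e^(−kτ) = e^(−0.05134 × 9.31) = 0.6200
Accumulation ratio R = 1 / (1 − e^(−kτ)) = 1 / (1 − 0.6200) = 2.632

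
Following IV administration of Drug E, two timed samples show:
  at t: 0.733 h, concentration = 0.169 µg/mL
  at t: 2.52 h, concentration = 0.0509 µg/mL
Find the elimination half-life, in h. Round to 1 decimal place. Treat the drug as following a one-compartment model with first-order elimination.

k = ln(C₁/C₂) / (t₂ − t₁) = ln(0.169/0.0509) / (2.52 − 0.733)
  = 1.200 / 1.787 = 0.6715 h⁻¹
t½ = ln2 / k = 0.693147 / 0.6715 = 1.032 h

1.0 h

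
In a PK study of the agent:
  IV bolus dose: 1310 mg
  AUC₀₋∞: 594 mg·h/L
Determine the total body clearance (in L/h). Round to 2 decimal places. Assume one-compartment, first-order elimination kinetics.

2.21 L/h

CL = Dose / AUC = 1310 / 594 = 2.205 L/h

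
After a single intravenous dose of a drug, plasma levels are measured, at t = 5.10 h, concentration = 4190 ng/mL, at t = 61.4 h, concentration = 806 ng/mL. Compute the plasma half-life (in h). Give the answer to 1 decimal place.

k = ln(C₁/C₂) / (t₂ − t₁) = ln(4190/806) / (61.4 − 5.10)
  = 1.648 / 56.30 = 0.02927 h⁻¹
t½ = ln2 / k = 0.693147 / 0.02927 = 23.68 h

23.7 h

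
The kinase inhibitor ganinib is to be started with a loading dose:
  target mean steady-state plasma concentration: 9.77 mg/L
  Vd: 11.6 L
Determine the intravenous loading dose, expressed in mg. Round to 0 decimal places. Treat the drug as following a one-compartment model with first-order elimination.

113 mg

LD = Css × Vd = 9.77 × 11.6 = 113.3 mg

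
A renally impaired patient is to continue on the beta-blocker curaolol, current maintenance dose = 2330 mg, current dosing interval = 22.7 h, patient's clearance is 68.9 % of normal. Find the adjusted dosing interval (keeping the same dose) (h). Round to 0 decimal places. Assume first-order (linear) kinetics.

33 h

To keep the same average steady-state level, dosing rate must scale with clearance.
CL ratio = 68.9 / 100 = 0.6890
New interval (same dose) = 22.7 / 0.6890 = 32.95 h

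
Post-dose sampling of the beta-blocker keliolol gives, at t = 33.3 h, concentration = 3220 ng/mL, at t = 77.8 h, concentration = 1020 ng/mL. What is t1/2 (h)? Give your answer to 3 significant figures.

k = ln(C₁/C₂) / (t₂ − t₁) = ln(3220/1020) / (77.8 − 33.3)
  = 1.150 / 44.50 = 0.02584 h⁻¹
t½ = ln2 / k = 0.693147 / 0.02584 = 26.82 h

26.8 h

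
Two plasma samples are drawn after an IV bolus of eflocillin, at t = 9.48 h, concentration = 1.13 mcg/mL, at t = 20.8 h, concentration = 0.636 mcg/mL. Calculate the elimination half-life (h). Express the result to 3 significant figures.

k = ln(C₁/C₂) / (t₂ − t₁) = ln(1.13/0.636) / (20.8 − 9.48)
  = 0.5748 / 11.32 = 0.05078 h⁻¹
t½ = ln2 / k = 0.693147 / 0.05078 = 13.65 h

13.7 h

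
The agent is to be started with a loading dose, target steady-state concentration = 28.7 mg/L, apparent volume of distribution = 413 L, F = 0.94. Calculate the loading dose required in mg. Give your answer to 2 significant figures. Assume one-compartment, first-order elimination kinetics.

LD = Css × Vd / F = 28.7 × 413 / 0.94 = 12610 mg

13000 mg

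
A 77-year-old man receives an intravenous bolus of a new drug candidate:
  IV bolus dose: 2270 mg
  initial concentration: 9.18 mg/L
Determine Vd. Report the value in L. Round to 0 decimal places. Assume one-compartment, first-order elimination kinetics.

Vd = Dose / C₀ = 2270 / 9.18 = 247.3 L

247 L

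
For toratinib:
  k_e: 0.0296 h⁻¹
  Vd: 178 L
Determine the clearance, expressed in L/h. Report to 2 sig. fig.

5.3 L/h

CL = k × Vd = 0.0296 × 178 = 5.269 L/h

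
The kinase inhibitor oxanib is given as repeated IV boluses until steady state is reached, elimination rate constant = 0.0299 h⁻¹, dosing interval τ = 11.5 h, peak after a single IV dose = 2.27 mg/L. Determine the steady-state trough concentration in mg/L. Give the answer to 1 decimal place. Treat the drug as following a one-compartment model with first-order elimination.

e^(−kτ) = e^(−0.02990 × 11.5) = 0.7090
Accumulation ratio R = 1 / (1 − e^(−kτ)) = 1 / (1 − 0.7090) = 3.436
Steady-state trough = C₀ × R × e^(−kτ) = 2.27 × 3.436 × 0.7090 = 5.530 mg/L

5.5 mg/L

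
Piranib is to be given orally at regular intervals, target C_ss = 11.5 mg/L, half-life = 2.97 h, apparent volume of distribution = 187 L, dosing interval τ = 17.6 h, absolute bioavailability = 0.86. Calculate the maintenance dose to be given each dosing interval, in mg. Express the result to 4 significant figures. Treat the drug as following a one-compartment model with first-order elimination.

k = ln2 / t½ = 0.693147 / 2.97 = 0.2334 h⁻¹
CL = k × Vd = 0.2334 × 187 = 43.65 L/h
At steady state, F × (Dose/τ) = Css × CL.
Dose = Css × CL × τ / F = 11.5 × 43.65 × 17.6 / 0.86 = 10270 mg

10270 mg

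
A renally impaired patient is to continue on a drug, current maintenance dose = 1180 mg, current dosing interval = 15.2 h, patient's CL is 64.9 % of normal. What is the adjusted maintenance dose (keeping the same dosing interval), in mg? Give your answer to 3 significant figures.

766 mg

To keep the same average steady-state level, dosing rate must scale with clearance.
CL ratio = 64.9 / 100 = 0.6490
New dose (same interval) = 1180 × 0.6490 = 765.8 mg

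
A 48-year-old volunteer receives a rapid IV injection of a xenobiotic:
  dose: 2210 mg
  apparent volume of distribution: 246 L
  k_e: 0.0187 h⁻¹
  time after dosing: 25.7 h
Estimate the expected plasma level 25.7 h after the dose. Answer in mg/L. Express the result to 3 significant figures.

5.56 mg/L

C₀ = Dose / Vd = 2210 / 246 = 8.984 mg/L
C = C₀ · e^(−k·t) = 8.984 × e^(−0.01870 × 25.7)
  = 8.984 × 0.6184 = 5.556 mg/L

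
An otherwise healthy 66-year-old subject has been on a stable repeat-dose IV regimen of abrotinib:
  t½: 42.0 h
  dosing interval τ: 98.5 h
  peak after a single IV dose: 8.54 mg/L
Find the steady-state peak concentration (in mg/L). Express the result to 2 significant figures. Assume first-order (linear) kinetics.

11 mg/L

k = ln2 / t½ = 0.693147 / 42.0 = 0.01650 h⁻¹
e^(−kτ) = e^(−0.01650 × 98.5) = 0.1969
Accumulation ratio R = 1 / (1 − e^(−kτ)) = 1 / (1 − 0.1969) = 1.245
Steady-state peak = C₀ × R = 8.54 × 1.245 = 10.63 mg/L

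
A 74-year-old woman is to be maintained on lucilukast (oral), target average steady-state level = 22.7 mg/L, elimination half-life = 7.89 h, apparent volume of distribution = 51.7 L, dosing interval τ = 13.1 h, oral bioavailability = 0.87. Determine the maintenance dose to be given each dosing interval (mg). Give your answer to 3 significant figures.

k = ln2 / t½ = 0.693147 / 7.89 = 0.08785 h⁻¹
CL = k × Vd = 0.08785 × 51.7 = 4.542 L/h
At steady state, F × (Dose/τ) = Css × CL.
Dose = Css × CL × τ / F = 22.7 × 4.542 × 13.1 / 0.87 = 1552 mg

1550 mg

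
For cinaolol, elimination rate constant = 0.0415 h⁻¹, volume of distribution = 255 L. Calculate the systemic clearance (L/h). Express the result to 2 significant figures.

CL = k × Vd = 0.0415 × 255 = 10.58 L/h

11 L/h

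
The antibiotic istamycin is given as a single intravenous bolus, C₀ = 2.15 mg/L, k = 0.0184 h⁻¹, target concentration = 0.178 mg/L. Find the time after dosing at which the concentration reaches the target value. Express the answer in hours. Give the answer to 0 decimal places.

t = ln(C₀ / C) / k = ln(2.150 / 0.178) / 0.01840
  = ln(12.08) / 0.01840 = 2.492 / 0.01840 = 135.4 h

135 h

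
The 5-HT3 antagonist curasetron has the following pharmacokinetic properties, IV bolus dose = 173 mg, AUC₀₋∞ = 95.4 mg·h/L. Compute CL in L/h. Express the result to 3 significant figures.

CL = Dose / AUC = 173 / 95.4 = 1.813 L/h

1.81 L/h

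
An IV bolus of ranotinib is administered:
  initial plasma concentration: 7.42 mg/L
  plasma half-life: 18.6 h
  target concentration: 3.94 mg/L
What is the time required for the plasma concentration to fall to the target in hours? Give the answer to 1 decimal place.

k = ln2 / t½ = 0.693147 / 18.6 = 0.03727 h⁻¹
t = ln(C₀ / C) / k = ln(7.420 / 3.94) / 0.03727
  = ln(1.883) / 0.03727 = 0.6329 / 0.03727 = 16.98 h

17.0 h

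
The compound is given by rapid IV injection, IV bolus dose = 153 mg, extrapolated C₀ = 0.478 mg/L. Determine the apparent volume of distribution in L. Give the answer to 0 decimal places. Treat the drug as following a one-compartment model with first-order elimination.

320 L

Vd = Dose / C₀ = 153.0 / 0.478 = 320.1 L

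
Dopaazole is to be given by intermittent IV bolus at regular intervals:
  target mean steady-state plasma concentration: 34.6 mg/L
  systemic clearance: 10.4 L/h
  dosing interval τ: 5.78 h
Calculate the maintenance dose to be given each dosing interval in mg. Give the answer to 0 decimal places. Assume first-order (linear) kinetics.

2080 mg

At steady state, Dose/τ = Css × CL.
Dose = Css × CL × τ = 34.6 × 10.40 × 5.78 = 2080 mg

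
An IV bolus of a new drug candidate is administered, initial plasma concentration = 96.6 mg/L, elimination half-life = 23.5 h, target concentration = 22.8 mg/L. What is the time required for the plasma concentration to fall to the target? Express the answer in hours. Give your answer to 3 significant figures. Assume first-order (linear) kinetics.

49.0 h

k = ln2 / t½ = 0.693147 / 23.5 = 0.02950 h⁻¹
t = ln(C₀ / C) / k = ln(96.60 / 22.8) / 0.02950
  = ln(4.237) / 0.02950 = 1.444 / 0.02950 = 48.95 h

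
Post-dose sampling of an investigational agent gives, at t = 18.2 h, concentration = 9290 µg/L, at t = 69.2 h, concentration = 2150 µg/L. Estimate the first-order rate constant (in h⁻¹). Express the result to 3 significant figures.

0.0287 h⁻¹

k = ln(C₁/C₂) / (t₂ − t₁) = ln(9290/2150) / (69.2 − 18.2)
  = 1.463 / 51.00 = 0.02869 h⁻¹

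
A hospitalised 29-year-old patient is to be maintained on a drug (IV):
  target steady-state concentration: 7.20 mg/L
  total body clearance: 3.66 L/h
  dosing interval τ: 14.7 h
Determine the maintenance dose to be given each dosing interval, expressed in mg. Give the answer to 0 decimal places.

At steady state, Dose/τ = Css × CL.
Dose = Css × CL × τ = 7.20 × 3.660 × 14.7 = 387.4 mg

387 mg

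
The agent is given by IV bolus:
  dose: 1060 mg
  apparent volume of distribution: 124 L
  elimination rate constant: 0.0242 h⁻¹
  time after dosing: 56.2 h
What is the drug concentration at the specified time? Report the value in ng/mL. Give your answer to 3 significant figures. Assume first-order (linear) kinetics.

2190 ng/mL

C₀ = Dose / Vd = 1060 / 124 = 8.548 mg/L
C = C₀ · e^(−k·t) = 8.548 × e^(−0.02420 × 56.2)
  = 8.548 × 0.2567 = 2.194 mg/L
Convert: 2.194 mg/L × 1000 = 2194 ng/mL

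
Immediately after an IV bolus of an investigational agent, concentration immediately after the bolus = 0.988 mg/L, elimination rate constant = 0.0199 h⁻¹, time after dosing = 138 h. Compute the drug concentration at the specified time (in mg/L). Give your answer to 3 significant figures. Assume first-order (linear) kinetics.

C = C₀ · e^(−k·t) = 0.9880 × e^(−0.01990 × 138)
  = 0.9880 × 0.06417 = 0.06340 mg/L

0.0634 mg/L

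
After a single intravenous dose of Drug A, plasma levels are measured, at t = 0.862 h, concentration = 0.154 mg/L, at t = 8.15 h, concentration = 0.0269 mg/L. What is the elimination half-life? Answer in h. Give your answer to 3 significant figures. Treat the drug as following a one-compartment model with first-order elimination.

k = ln(C₁/C₂) / (t₂ − t₁) = ln(0.154/0.0269) / (8.15 − 0.862)
  = 1.745 / 7.288 = 0.2394 h⁻¹
t½ = ln2 / k = 0.693147 / 0.2394 = 2.895 h

2.90 h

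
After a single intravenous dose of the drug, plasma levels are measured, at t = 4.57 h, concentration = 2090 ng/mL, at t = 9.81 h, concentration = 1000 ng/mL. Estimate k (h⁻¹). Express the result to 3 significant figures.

0.141 h⁻¹

k = ln(C₁/C₂) / (t₂ − t₁) = ln(2090/1000) / (9.81 − 4.57)
  = 0.7372 / 5.240 = 0.1407 h⁻¹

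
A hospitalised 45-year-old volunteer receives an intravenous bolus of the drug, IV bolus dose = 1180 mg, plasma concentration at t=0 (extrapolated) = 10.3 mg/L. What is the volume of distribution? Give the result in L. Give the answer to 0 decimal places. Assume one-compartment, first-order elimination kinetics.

Vd = Dose / C₀ = 1180 / 10.3 = 114.6 L

115 L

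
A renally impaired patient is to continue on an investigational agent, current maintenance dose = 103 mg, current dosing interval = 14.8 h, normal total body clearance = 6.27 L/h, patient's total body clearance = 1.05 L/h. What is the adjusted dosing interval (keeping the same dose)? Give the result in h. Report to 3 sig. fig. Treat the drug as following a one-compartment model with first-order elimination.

To keep the same average steady-state level, dosing rate must scale with clearance.
CL ratio = 1.05 / 6.27 = 0.1675
New interval (same dose) = 14.8 / 0.1675 = 88.36 h

88.4 h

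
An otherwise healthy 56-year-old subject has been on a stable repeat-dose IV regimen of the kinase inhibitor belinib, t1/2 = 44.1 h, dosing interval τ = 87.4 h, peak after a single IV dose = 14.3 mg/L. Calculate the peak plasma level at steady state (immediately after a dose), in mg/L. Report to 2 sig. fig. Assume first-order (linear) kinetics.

19 mg/L

k = ln2 / t½ = 0.693147 / 44.1 = 0.01572 h⁻¹
e^(−kτ) = e^(−0.01572 × 87.4) = 0.2531
Accumulation ratio R = 1 / (1 − e^(−kτ)) = 1 / (1 − 0.2531) = 1.339
Steady-state peak = C₀ × R = 14.3 × 1.339 = 19.15 mg/L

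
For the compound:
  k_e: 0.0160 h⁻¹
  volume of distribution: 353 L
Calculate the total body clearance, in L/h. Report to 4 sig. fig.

CL = k × Vd = 0.0160 × 353 = 5.648 L/h

5.648 L/h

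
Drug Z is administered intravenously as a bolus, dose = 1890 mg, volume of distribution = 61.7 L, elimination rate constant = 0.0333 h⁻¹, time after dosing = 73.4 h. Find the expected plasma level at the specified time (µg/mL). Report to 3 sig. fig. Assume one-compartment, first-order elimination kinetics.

2.66 µg/mL

C₀ = Dose / Vd = 1890 / 61.7 = 30.63 mg/L
C = C₀ · e^(−k·t) = 30.63 × e^(−0.03330 × 73.4)
  = 30.63 × 0.08679 = 2.658 mg/L
(2.658 mg/L = 2.658 µg/mL)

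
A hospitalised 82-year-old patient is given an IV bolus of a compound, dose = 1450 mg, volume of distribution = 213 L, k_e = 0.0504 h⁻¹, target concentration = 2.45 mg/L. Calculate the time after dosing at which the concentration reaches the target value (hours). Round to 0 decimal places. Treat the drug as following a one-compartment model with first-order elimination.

20 h

C₀ = Dose / Vd = 1450 / 213 = 6.808 mg/L
t = ln(C₀ / C) / k = ln(6.808 / 2.45) / 0.05040
  = ln(2.779) / 0.05040 = 1.022 / 0.05040 = 20.28 h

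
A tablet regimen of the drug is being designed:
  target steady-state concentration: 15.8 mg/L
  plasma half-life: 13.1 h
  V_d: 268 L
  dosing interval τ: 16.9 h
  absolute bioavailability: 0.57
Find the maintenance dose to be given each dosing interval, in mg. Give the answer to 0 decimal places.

6643 mg

k = ln2 / t½ = 0.693147 / 13.1 = 0.05291 h⁻¹
CL = k × Vd = 0.05291 × 268 = 14.18 L/h
At steady state, F × (Dose/τ) = Css × CL.
Dose = Css × CL × τ / F = 15.8 × 14.18 × 16.9 / 0.57 = 6643 mg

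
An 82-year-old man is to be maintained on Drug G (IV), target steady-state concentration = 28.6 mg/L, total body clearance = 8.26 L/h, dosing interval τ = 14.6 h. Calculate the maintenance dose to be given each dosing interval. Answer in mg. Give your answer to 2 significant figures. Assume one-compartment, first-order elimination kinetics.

At steady state, Dose/τ = Css × CL.
Dose = Css × CL × τ = 28.6 × 8.260 × 14.6 = 3449 mg

3400 mg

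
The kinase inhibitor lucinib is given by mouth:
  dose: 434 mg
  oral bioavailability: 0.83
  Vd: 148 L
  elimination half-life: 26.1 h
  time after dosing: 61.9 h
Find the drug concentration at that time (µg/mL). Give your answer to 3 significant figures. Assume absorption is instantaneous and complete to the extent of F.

Amount reaching circulation = F × Dose = 0.83 × 434.0 = 360.2 mg
C₀ = F·Dose / Vd = 360.2 / 148 = 2.434 mg/L
k = ln2 / t½ = 0.693147 / 26.1 = 0.02656 h⁻¹
C = C₀ · e^(−k·t) = 2.434 × e^(−0.02656 × 61.9)
  = 2.434 × 0.1932 = 0.4702 mg/L
(0.4702 mg/L = 0.4702 µg/mL)

0.470 µg/mL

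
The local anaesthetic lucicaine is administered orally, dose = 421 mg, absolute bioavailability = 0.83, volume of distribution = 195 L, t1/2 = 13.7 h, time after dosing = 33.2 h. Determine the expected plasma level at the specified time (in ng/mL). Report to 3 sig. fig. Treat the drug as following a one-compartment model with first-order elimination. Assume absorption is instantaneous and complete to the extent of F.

334 ng/mL

Amount reaching circulation = F × Dose = 0.83 × 421.0 = 349.4 mg
C₀ = F·Dose / Vd = 349.4 / 195 = 1.792 mg/L
k = ln2 / t½ = 0.693147 / 13.7 = 0.05059 h⁻¹
C = C₀ · e^(−k·t) = 1.792 × e^(−0.05059 × 33.2)
  = 1.792 × 0.1865 = 0.3342 mg/L
Convert: 0.3342 mg/L × 1000 = 334.2 ng/mL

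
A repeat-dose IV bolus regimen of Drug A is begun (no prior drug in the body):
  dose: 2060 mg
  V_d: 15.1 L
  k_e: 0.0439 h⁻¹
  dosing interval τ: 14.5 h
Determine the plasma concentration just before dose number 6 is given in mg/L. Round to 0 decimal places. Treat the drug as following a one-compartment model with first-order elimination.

C₀ per dose = Dose / Vd = 2060 / 15.1 = 136.4 mg/L
Fraction remaining after one interval: r = e^(−kτ) = e^(−0.04390 × 14.5) = 0.5291
Before dose 6, 5 doses have been given (aged 1τ, 2τ, 3τ, 4τ, 5τ).
C_trough = C₀ × (r + r² + … + r^5) = C₀ × r(1−r^5)/(1−r)
        = 136.4 × 0.5291 × (1 − 0.04147) / (1 − 0.5291) = 146.9 mg/L

147 mg/L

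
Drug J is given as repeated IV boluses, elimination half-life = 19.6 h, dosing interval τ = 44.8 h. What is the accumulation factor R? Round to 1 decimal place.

1.3

k = ln2 / t½ = 0.693147 / 19.6 = 0.03536 h⁻¹
e^(−kτ) = e^(−0.03536 × 44.8) = 0.2051
Accumulation ratio R = 1 / (1 − e^(−kτ)) = 1 / (1 − 0.2051) = 1.258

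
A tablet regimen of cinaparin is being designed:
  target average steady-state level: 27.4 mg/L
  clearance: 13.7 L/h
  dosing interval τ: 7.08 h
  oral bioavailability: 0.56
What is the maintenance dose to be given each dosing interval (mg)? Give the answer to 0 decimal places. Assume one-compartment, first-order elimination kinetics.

4746 mg

At steady state, F × (Dose/τ) = Css × CL.
Dose = Css × CL × τ / F = 27.4 × 13.70 × 7.08 / 0.56 = 4746 mg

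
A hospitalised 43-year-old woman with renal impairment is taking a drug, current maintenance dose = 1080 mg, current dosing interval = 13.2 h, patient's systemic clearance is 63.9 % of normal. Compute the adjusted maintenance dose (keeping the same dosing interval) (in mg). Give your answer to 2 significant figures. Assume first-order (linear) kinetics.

To keep the same average steady-state level, dosing rate must scale with clearance.
CL ratio = 63.9 / 100 = 0.6390
New dose (same interval) = 1080 × 0.6390 = 690.1 mg

690 mg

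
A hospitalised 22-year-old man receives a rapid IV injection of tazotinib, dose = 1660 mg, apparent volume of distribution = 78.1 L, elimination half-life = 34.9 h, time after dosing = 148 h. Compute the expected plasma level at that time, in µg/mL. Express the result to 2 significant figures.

C₀ = Dose / Vd = 1660 / 78.1 = 21.25 mg/L
k = ln2 / t½ = 0.693147 / 34.9 = 0.01986 h⁻¹
C = C₀ · e^(−k·t) = 21.25 × e^(−0.01986 × 148)
  = 21.25 × 0.05290 = 1.124 mg/L
(1.124 mg/L = 1.124 µg/mL)

1.1 µg/mL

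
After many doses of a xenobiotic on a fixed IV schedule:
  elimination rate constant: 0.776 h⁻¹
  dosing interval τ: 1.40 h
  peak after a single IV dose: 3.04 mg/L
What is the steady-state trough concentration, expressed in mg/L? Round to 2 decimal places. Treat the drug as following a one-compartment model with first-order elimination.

e^(−kτ) = e^(−0.7760 × 1.40) = 0.3374
Accumulation ratio R = 1 / (1 − e^(−kτ)) = 1 / (1 − 0.3374) = 1.509
Steady-state trough = C₀ × R × e^(−kτ) = 3.04 × 1.509 × 0.3374 = 1.548 mg/L

1.55 mg/L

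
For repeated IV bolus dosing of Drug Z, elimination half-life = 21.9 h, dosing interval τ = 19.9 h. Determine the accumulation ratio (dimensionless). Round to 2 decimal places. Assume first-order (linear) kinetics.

2.14

k = ln2 / t½ = 0.693147 / 21.9 = 0.03165 h⁻¹
e^(−kτ) = e^(−0.03165 × 19.9) = 0.5327
Accumulation ratio R = 1 / (1 − e^(−kτ)) = 1 / (1 − 0.5327) = 2.140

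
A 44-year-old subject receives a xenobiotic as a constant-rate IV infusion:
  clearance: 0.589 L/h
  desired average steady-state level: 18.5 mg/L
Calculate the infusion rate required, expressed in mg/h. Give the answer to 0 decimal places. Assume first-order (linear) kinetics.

11 mg/h

At steady state, infusion rate R₀ = Css × CL = 18.5 × 0.5890 = 10.90 mg/h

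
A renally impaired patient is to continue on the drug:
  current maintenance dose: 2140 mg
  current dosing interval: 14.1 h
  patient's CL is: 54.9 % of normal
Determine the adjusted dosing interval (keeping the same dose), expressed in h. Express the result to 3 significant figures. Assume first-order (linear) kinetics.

25.7 h

To keep the same average steady-state level, dosing rate must scale with clearance.
CL ratio = 54.9 / 100 = 0.5490
New interval (same dose) = 14.1 / 0.5490 = 25.68 h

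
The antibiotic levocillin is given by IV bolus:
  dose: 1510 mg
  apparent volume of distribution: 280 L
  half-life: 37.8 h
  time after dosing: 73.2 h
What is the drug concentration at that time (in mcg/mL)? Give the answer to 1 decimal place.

1.4 mcg/mL

C₀ = Dose / Vd = 1510 / 280 = 5.393 mg/L
k = ln2 / t½ = 0.693147 / 37.8 = 0.01834 h⁻¹
C = C₀ · e^(−k·t) = 5.393 × e^(−0.01834 × 73.2)
  = 5.393 × 0.2612 = 1.409 mg/L
(1.409 mg/L = 1.409 mcg/mL)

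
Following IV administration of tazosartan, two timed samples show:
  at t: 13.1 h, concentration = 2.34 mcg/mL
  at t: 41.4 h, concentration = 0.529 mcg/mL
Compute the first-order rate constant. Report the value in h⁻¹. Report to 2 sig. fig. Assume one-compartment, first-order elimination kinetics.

k = ln(C₁/C₂) / (t₂ − t₁) = ln(2.34/0.529) / (41.4 − 13.1)
  = 1.487 / 28.30 = 0.05254 h⁻¹

0.053 h⁻¹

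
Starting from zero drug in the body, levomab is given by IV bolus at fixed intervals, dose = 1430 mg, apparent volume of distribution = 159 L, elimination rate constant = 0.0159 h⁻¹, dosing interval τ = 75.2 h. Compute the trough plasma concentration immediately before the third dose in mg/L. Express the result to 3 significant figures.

C₀ per dose = Dose / Vd = 1430 / 159 = 8.994 mg/L
Fraction remaining after one interval: r = e^(−kτ) = e^(−0.01590 × 75.2) = 0.3025
Before dose 3, 2 doses have been given (aged 1τ, 2τ).
C_trough = C₀ × (r + r²) = 8.994 × (0.3025 + 0.09151) = 3.544 mg/L

3.54 mg/L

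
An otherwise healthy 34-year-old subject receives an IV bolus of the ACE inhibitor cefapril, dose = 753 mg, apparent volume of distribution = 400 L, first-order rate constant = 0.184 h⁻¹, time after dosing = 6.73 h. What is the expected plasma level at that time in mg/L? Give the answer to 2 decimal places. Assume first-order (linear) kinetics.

0.55 mg/L

C₀ = Dose / Vd = 753.0 / 400 = 1.883 mg/L
C = C₀ · e^(−k·t) = 1.883 × e^(−0.1840 × 6.73)
  = 1.883 × 0.2899 = 0.5459 mg/L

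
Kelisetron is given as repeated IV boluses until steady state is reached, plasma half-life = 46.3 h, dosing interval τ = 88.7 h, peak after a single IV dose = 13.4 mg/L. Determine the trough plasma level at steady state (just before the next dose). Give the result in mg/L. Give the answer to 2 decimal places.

k = ln2 / t½ = 0.693147 / 46.3 = 0.01497 h⁻¹
e^(−kτ) = e^(−0.01497 × 88.7) = 0.2650
Accumulation ratio R = 1 / (1 − e^(−kτ)) = 1 / (1 − 0.2650) = 1.361
Steady-state trough = C₀ × R × e^(−kτ) = 13.4 × 1.361 × 0.2650 = 4.833 mg/L

4.83 mg/L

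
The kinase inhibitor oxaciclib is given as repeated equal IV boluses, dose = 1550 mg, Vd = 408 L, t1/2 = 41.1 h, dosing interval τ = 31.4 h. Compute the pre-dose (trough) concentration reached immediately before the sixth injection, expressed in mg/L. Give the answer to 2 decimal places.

C₀ per dose = Dose / Vd = 1550 / 408 = 3.799 mg/L
k = ln2 / t½ = 0.693147 / 41.1 = 0.01686 h⁻¹
Fraction remaining after one interval: r = e^(−kτ) = e^(−0.01686 × 31.4) = 0.5890
Before dose 6, 5 doses have been given (aged 1τ, 2τ, 3τ, 4τ, 5τ).
C_trough = C₀ × (r + r² + … + r^5) = C₀ × r(1−r^5)/(1−r)
        = 3.799 × 0.5890 × (1 − 0.07089) / (1 − 0.5890) = 5.058 mg/L

5.06 mg/L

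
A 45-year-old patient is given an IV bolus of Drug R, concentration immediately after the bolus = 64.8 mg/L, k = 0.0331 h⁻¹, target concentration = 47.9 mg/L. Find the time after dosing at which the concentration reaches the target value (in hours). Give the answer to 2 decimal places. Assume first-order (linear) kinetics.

t = ln(C₀ / C) / k = ln(64.80 / 47.9) / 0.03310
  = ln(1.353) / 0.03310 = 0.3023 / 0.03310 = 9.133 h

9.13 h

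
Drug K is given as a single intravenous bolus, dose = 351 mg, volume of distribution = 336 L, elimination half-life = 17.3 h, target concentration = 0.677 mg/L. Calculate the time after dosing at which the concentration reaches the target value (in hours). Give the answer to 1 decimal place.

C₀ = Dose / Vd = 351.0 / 336 = 1.045 mg/L
k = ln2 / t½ = 0.693147 / 17.3 = 0.04007 h⁻¹
t = ln(C₀ / C) / k = ln(1.045 / 0.677) / 0.04007
  = ln(1.544) / 0.04007 = 0.4344 / 0.04007 = 10.84 h

10.8 h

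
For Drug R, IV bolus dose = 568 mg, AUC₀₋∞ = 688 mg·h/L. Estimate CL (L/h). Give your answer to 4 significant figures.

0.8256 L/h

CL = Dose / AUC = 568 / 688 = 0.8256 L/h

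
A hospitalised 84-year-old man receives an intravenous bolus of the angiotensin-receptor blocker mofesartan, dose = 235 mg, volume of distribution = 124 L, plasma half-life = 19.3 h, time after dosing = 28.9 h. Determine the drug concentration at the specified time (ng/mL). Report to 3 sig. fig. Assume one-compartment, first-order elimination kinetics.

671 ng/mL

C₀ = Dose / Vd = 235.0 / 124 = 1.895 mg/L
k = ln2 / t½ = 0.693147 / 19.3 = 0.03591 h⁻¹
C = C₀ · e^(−k·t) = 1.895 × e^(−0.03591 × 28.9)
  = 1.895 × 0.3542 = 0.6712 mg/L
Convert: 0.6712 mg/L × 1000 = 671.2 ng/mL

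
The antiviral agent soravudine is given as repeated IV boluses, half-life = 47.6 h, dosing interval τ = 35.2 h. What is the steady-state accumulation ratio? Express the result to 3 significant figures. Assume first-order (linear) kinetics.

2.49

k = ln2 / t½ = 0.693147 / 47.6 = 0.01456 h⁻¹
e^(−kτ) = e^(−0.01456 × 35.2) = 0.5990
Accumulation ratio R = 1 / (1 − e^(−kτ)) = 1 / (1 − 0.5990) = 2.494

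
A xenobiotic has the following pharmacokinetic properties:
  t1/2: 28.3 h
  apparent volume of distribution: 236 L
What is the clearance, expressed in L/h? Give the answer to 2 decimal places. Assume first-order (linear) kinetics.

5.78 L/h

k = ln2 / t½ = 0.693147 / 28.3 = 0.02449 h⁻¹
CL = k × Vd = 0.02449 × 236 = 5.780 L/h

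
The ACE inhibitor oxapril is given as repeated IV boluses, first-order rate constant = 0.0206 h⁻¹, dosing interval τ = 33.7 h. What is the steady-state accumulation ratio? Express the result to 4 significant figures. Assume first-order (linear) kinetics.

1.998

e^(−kτ) = e^(−0.02060 × 33.7) = 0.4995
Accumulation ratio R = 1 / (1 − e^(−kτ)) = 1 / (1 − 0.4995) = 1.998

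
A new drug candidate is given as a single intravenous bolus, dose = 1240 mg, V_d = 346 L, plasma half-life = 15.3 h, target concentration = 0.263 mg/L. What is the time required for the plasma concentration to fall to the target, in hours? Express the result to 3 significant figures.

57.7 h

C₀ = Dose / Vd = 1240 / 346 = 3.584 mg/L
k = ln2 / t½ = 0.693147 / 15.3 = 0.04530 h⁻¹
t = ln(C₀ / C) / k = ln(3.584 / 0.263) / 0.04530
  = ln(13.63) / 0.04530 = 2.612 / 0.04530 = 57.66 h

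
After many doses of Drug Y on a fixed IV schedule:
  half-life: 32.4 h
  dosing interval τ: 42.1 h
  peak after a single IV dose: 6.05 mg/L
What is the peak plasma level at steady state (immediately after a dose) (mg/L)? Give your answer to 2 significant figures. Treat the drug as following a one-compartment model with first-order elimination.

10 mg/L

k = ln2 / t½ = 0.693147 / 32.4 = 0.02139 h⁻¹
e^(−kτ) = e^(−0.02139 × 42.1) = 0.4064
Accumulation ratio R = 1 / (1 − e^(−kτ)) = 1 / (1 − 0.4064) = 1.685
Steady-state peak = C₀ × R = 6.05 × 1.685 = 10.19 mg/L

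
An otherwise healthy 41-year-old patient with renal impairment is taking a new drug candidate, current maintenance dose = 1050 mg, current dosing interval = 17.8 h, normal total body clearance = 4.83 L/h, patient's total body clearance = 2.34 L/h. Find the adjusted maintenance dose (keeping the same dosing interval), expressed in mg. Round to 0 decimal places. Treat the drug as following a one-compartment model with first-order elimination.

To keep the same average steady-state level, dosing rate must scale with clearance.
CL ratio = 2.34 / 4.83 = 0.4845
New dose (same interval) = 1050 × 0.4845 = 508.7 mg

509 mg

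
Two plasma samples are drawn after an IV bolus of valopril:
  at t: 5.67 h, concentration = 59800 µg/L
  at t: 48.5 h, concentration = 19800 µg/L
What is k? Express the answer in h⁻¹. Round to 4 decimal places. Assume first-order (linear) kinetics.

k = ln(C₁/C₂) / (t₂ − t₁) = ln(59800/19800) / (48.5 − 5.67)
  = 1.105 / 42.83 = 0.02580 h⁻¹

0.0258 h⁻¹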